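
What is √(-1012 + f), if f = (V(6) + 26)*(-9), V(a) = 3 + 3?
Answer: 10*I*√13 ≈ 36.056*I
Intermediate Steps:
V(a) = 6
f = -288 (f = (6 + 26)*(-9) = 32*(-9) = -288)
√(-1012 + f) = √(-1012 - 288) = √(-1300) = 10*I*√13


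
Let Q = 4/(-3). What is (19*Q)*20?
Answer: -1520/3 ≈ -506.67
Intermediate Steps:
Q = -4/3 (Q = 4*(-1/3) = -4/3 ≈ -1.3333)
(19*Q)*20 = (19*(-4/3))*20 = -76/3*20 = -1520/3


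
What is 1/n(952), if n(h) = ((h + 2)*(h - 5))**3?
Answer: 1/737386294215423672 ≈ 1.3561e-18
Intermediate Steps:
n(h) = (-5 + h)**3*(2 + h)**3 (n(h) = ((2 + h)*(-5 + h))**3 = ((-5 + h)*(2 + h))**3 = (-5 + h)**3*(2 + h)**3)
1/n(952) = 1/((-5 + 952)**3*(2 + 952)**3) = 1/(947**3*954**3) = 1/(849278123*868250664) = 1/737386294215423672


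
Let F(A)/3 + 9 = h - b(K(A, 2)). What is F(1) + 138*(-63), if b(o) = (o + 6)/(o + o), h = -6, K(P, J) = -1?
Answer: -17463/2 ≈ -8731.5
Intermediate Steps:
b(o) = (6 + o)/(2*o) (b(o) = (6 + o)/((2*o)) = (6 + o)*(1/(2*o)) = (6 + o)/(2*o))
F(A) = -75/2 (F(A) = -27 + 3*(-6 - (6 - 1)/(2*(-1))) = -27 + 3*(-6 - (-1)*5/2) = -27 + 3*(-6 - 1*(-5/2)) = -27 + 3*(-6 + 5/2) = -27 + 3*(-7/2) = -27 - 21/2 = -75/2)
F(1) + 138*(-63) = -75/2 + 138*(-63) = -75/2 - 8694 = -17463/2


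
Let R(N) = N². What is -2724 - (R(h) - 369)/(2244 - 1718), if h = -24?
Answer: -1433031/526 ≈ -2724.4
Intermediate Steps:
-2724 - (R(h) - 369)/(2244 - 1718) = -2724 - ((-24)² - 369)/(2244 - 1718) = -2724 - (576 - 369)/526 = -2724 - 207/526 = -1433031/526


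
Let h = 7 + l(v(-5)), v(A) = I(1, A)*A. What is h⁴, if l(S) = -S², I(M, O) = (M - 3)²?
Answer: 23854493601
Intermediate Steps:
I(M, O) = (-3 + M)²
v(A) = 4*A (v(A) = (-3 + 1)²*A = (-2)²*A = 4*A)
h = -393 (h = 7 - (4*(-5))² = 7 - 1*(-20)² = 7 - 1*400 = 7 - 400 = -393)
h⁴ = (-393)⁴ = 23854493601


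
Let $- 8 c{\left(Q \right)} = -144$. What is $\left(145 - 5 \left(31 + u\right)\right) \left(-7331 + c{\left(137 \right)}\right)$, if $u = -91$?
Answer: $-3254285$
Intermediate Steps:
$c{\left(Q \right)} = 18$ ($c{\left(Q \right)} = \left(- \frac{1}{8}\right) \left(-144\right) = 18$)
$\left(145 - 5 \left(31 + u\right)\right) \left(-7331 + c{\left(137 \right)}\right) = \left(145 - 5 \left(31 - 91\right)\right) \left(-7331 + 18\right) = \left(145 - -300\right) \left(-7313\right) = \left(145 + 300\right) \left(-7313\right) = 445 \left(-7313\right) = -3254285$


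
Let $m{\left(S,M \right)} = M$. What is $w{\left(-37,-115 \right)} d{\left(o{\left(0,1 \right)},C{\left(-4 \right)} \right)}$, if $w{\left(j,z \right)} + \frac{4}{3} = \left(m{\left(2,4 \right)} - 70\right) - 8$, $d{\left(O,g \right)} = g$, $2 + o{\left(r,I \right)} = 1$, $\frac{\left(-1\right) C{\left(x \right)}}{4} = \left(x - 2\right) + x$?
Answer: $- \frac{9040}{3} \approx -3013.3$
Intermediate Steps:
$C{\left(x \right)} = 8 - 8 x$ ($C{\left(x \right)} = - 4 \left(\left(x - 2\right) + x\right) = - 4 \left(\left(-2 + x\right) + x\right) = - 4 \left(-2 + 2 x\right) = 8 - 8 x$)
$o{\left(r,I \right)} = -1$ ($o{\left(r,I \right)} = -2 + 1 = -1$)
$w{\left(j,z \right)} = - \frac{226}{3}$ ($w{\left(j,z \right)} = - \frac{4}{3} + \left(\left(4 - 70\right) - 8\right) = - \frac{4}{3} - 74 = - \frac{226}{3}$)
$w{\left(-37,-115 \right)} d{\left(o{\left(0,1 \right)},C{\left(-4 \right)} \right)} = - \frac{226 \left(8 - -32\right)}{3} = - \frac{226 \left(8 + 32\right)}{3} = \left(- \frac{226}{3}\right) 40 = - \frac{9040}{3}$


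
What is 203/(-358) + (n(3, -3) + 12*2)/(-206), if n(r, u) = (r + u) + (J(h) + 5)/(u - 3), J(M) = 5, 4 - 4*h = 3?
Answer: -37360/55311 ≈ -0.67545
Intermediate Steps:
h = 1/4 (h = 1 - 1/4*3 = 1 - 3/4 = 1/4 ≈ 0.25000)
n(r, u) = r + u + 10/(-3 + u) (n(r, u) = (r + u) + (5 + 5)/(u - 3) = (r + u) + 10/(-3 + u) = r + u + 10/(-3 + u))
203/(-358) + (n(3, -3) + 12*2)/(-206) = 203/(-358) + ((10 + (-3)**2 - 3*3 - 3*(-3) + 3*(-3))/(-3 - 3) + 12*2)/(-206) = 203*(-1/358) + ((10 + 9 - 9 + 9 - 9)/(-6) + 24)*(-1/206) = -203/358 + (-1/6*10 + 24)*(-1/206) = -203/358 + (-5/3 + 24)*(-1/206) = -203/358 + (67/3)*(-1/206) = -203/358 - 67/618 = -37360/55311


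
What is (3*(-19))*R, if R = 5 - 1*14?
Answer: 513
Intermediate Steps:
R = -9 (R = 5 - 14 = -9)
(3*(-19))*R = (3*(-19))*(-9) = -57*(-9) = 513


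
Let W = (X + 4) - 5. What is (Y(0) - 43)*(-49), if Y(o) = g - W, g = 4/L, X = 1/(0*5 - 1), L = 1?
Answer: 1813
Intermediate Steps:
X = -1 (X = 1/(0 - 1) = 1/(-1) = -1)
W = -2 (W = (-1 + 4) - 5 = 3 - 5 = -2)
g = 4 (g = 4/1 = 4*1 = 4)
Y(o) = 6 (Y(o) = 4 - 1*(-2) = 4 + 2 = 6)
(Y(0) - 43)*(-49) = (6 - 43)*(-49) = -37*(-49) = 1813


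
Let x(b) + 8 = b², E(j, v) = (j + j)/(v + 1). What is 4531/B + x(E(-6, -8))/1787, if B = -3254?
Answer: -397554945/284930002 ≈ -1.3953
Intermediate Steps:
E(j, v) = 2*j/(1 + v) (E(j, v) = (2*j)/(1 + v) = 2*j/(1 + v))
x(b) = -8 + b²
4531/B + x(E(-6, -8))/1787 = 4531/(-3254) + (-8 + (2*(-6)/(1 - 8))²)/1787 = 4531*(-1/3254) + (-8 + (2*(-6)/(-7))²)*(1/1787) = -4531/3254 + (-8 + (2*(-6)*(-⅐))²)*(1/1787) = -4531/3254 + (-8 + (12/7)²)*(1/1787) = -4531/3254 + (-8 + 144/49)*(1/1787) = -4531/3254 - 248/49*1/1787 = -4531/3254 - 248/87563 = -397554945/284930002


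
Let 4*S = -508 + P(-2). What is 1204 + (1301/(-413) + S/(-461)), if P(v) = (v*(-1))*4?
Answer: 228685036/190393 ≈ 1201.1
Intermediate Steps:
P(v) = -4*v (P(v) = -v*4 = -4*v)
S = -125 (S = (-508 - 4*(-2))/4 = (-508 + 8)/4 = (¼)*(-500) = -125)
1204 + (1301/(-413) + S/(-461)) = 1204 + (1301/(-413) - 125/(-461)) = 1204 + (1301*(-1/413) - 125*(-1/461)) = 1204 + (-1301/413 + 125/461) = 1204 - 548136/190393 = 228685036/190393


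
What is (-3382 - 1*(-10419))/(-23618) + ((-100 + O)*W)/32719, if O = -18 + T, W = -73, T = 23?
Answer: -66452773/772757342 ≈ -0.085994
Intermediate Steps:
O = 5 (O = -18 + 23 = 5)
(-3382 - 1*(-10419))/(-23618) + ((-100 + O)*W)/32719 = (-3382 - 1*(-10419))/(-23618) + ((-100 + 5)*(-73))/32719 = (-3382 + 10419)*(-1/23618) - 95*(-73)*(1/32719) = 7037*(-1/23618) + 6935*(1/32719) = -7037/23618 + 6935/32719 = -66452773/772757342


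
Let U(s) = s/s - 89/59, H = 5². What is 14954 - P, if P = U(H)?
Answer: 882316/59 ≈ 14955.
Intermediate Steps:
H = 25
U(s) = -30/59 (U(s) = 1 - 89*1/59 = 1 - 89/59 = -30/59)
P = -30/59 ≈ -0.50847
14954 - P = 14954 - 1*(-30/59) = 14954 + 30/59 = 882316/59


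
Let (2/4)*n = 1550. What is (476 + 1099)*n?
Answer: 4882500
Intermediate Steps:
n = 3100 (n = 2*1550 = 3100)
(476 + 1099)*n = (476 + 1099)*3100 = 1575*3100 = 4882500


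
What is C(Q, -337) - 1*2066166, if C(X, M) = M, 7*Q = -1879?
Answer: -2066503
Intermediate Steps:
Q = -1879/7 (Q = (⅐)*(-1879) = -1879/7 ≈ -268.43)
C(Q, -337) - 1*2066166 = -337 - 1*2066166 = -337 - 2066166 = -2066503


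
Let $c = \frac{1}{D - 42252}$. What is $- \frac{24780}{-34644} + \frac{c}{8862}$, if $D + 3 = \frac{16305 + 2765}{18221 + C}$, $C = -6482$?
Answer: $\frac{432240062332417}{604298820635750} \approx 0.71528$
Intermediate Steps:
$D = - \frac{16147}{11739}$ ($D = -3 + \frac{16305 + 2765}{18221 - 6482} = -3 + \frac{19070}{11739} = - \frac{16147}{11739} \approx -1.3755$)
$c = - \frac{11739}{496012375}$ ($c = \frac{1}{- \frac{16147}{11739} - 42252} = \frac{1}{- \frac{496012375}{11739}} = - \frac{11739}{496012375} \approx -2.3667 \cdot 10^{-5}$)
$- \frac{24780}{-34644} + \frac{c}{8862} = - \frac{24780}{-34644} - \frac{11739}{496012375 \cdot 8862} = \left(-24780\right) \left(- \frac{1}{34644}\right) - \frac{559}{209317222250} = \frac{2065}{2887} - \frac{559}{209317222250} = \frac{432240062332417}{604298820635750}$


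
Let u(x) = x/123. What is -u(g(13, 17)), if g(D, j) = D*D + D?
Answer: -182/123 ≈ -1.4797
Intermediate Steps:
g(D, j) = D + D² (g(D, j) = D² + D = D + D²)
u(x) = x/123 (u(x) = x*(1/123) = x/123)
-u(g(13, 17)) = -13*(1 + 13)/123 = -13*14/123 = -182/123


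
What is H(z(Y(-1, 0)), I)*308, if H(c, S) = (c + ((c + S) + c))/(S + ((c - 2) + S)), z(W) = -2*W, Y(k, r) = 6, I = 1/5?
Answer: 13783/17 ≈ 810.76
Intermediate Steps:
I = 1/5 ≈ 0.20000
H(c, S) = (S + 3*c)/(-2 + c + 2*S) (H(c, S) = (c + ((S + c) + c))/(S + ((-2 + c) + S)) = (c + (S + 2*c))/(S + (-2 + S + c)) = (S + 3*c)/(-2 + c + 2*S))
H(z(Y(-1, 0)), I)*308 = ((1/5 + 3*(-2*6))/(-2 - 2*6 + 2*(1/5)))*308 = ((1/5 + 3*(-12))/(-2 - 12 + 2/5))*308 = ((1/5 - 36)/(-68/5))*308 = -5/68*(-179/5)*308 = (179/68)*308 = 13783/17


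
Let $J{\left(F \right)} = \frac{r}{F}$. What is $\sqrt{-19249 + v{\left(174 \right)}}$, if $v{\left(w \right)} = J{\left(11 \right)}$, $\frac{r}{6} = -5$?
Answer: $\frac{i \sqrt{2329459}}{11} \approx 138.75 i$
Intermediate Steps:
$r = -30$ ($r = 6 \left(-5\right) = -30$)
$J{\left(F \right)} = - \frac{30}{F}$
$v{\left(w \right)} = - \frac{30}{11}$
$\sqrt{-19249 + v{\left(174 \right)}} = \sqrt{-19249 - \frac{30}{11}} = \sqrt{- \frac{211769}{11}} = \frac{i \sqrt{2329459}}{11}$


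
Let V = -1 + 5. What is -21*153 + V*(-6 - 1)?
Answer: -3241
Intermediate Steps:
V = 4
-21*153 + V*(-6 - 1) = -21*153 + 4*(-6 - 1) = -3213 + 4*(-7) = -3213 - 28 = -3241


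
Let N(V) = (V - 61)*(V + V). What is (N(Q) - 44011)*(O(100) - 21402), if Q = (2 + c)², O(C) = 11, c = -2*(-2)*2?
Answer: 774589501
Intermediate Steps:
c = 8 (c = 4*2 = 8)
Q = 100 (Q = (2 + 8)² = 10² = 100)
N(V) = 2*V*(-61 + V) (N(V) = (-61 + V)*(2*V) = 2*V*(-61 + V))
(N(Q) - 44011)*(O(100) - 21402) = (2*100*(-61 + 100) - 44011)*(11 - 21402) = (2*100*39 - 44011)*(-21391) = (7800 - 44011)*(-21391) = -36211*(-21391) = 774589501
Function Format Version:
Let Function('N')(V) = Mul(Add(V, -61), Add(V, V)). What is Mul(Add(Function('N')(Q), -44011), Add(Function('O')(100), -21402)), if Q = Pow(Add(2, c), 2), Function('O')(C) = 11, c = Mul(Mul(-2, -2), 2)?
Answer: 774589501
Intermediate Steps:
c = 8 (c = Mul(4, 2) = 8)
Q = 100 (Q = Pow(Add(2, 8), 2) = Pow(10, 2) = 100)
Function('N')(V) = Mul(2, V, Add(-61, V)) (Function('N')(V) = Mul(Add(-61, V), Mul(2, V)) = Mul(2, V, Add(-61, V)))
Mul(Add(Function('N')(Q), -44011), Add(Function('O')(100), -21402)) = Mul(Add(Mul(2, 100, Add(-61, 100)), -44011), Add(11, -21402)) = Mul(Add(Mul(2, 100, 39), -44011), -21391) = Mul(Add(7800, -44011), -21391) = Mul(-36211, -21391) = 774589501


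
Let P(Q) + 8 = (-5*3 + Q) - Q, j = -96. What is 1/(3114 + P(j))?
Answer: 1/3091 ≈ 0.00032352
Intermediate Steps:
P(Q) = -23 (P(Q) = -8 + ((-5*3 + Q) - Q) = -8 + ((-15 + Q) - Q) = -8 - 15 = -23)
1/(3114 + P(j)) = 1/(3114 - 23) = 1/3091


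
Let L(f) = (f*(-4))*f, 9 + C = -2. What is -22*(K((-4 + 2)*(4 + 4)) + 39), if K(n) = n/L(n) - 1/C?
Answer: -27531/32 ≈ -860.34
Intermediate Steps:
C = -11 (C = -9 - 2 = -11)
L(f) = -4*f² (L(f) = (-4*f)*f = -4*f²)
K(n) = 1/11 - 1/(4*n) (K(n) = n/((-4*n²)) - 1/(-11) = n*(-1/(4*n²)) - 1*(-1/11) = -1/(4*n) + 1/11 = 1/11 - 1/(4*n))
-22*(K((-4 + 2)*(4 + 4)) + 39) = -22*((-11 + 4*((-4 + 2)*(4 + 4)))/(44*(((-4 + 2)*(4 + 4)))) + 39) = -22*((-11 + 4*(-2*8))/(44*((-2*8))) + 39) = -22*((1/44)*(-11 + 4*(-16))/(-16) + 39) = -22*((1/44)*(-1/16)*(-11 - 64) + 39) = -22*((1/44)*(-1/16)*(-75) + 39) = -22*(75/704 + 39) = -22*27531/704 = -27531/32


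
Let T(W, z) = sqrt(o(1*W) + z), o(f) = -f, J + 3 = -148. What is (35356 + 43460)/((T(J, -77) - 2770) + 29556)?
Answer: 1055582688/358744861 - 39408*sqrt(74)/358744861 ≈ 2.9415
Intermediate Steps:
J = -151 (J = -3 - 148 = -151)
T(W, z) = sqrt(z - W) (T(W, z) = sqrt(-W + z) = sqrt(z - W))
(35356 + 43460)/((T(J, -77) - 2770) + 29556) = (35356 + 43460)/((sqrt(-77 - 1*(-151)) - 2770) + 29556) = 78816/((sqrt(-77 + 151) - 2770) + 29556) = 78816/((sqrt(74) - 2770) + 29556) = 78816/((-2770 + sqrt(74)) + 29556) = 78816/(26786 + sqrt(74))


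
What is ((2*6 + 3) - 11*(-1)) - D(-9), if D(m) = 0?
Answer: 26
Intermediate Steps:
((2*6 + 3) - 11*(-1)) - D(-9) = ((2*6 + 3) - 11*(-1)) - 1*0 = ((12 + 3) + 11) + 0 = (15 + 11) + 0 = 26 + 0 = 26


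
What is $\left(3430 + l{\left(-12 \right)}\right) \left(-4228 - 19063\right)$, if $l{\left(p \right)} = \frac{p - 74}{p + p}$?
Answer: $- \frac{959659073}{12} \approx -7.9972 \cdot 10^{7}$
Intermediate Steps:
$l{\left(p \right)} = \frac{-74 + p}{2 p}$
$\left(3430 + l{\left(-12 \right)}\right) \left(-4228 - 19063\right) = \left(3430 + \frac{-74 - 12}{2 \left(-12\right)}\right) \left(-4228 - 19063\right) = \left(3430 + \frac{1}{2} \left(- \frac{1}{12}\right) \left(-86\right)\right) \left(-23291\right) = \left(3430 + \frac{43}{12}\right) \left(-23291\right) = \frac{41203}{12} \left(-23291\right) = - \frac{959659073}{12}$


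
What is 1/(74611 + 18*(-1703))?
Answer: 1/43957 ≈ 2.2750e-5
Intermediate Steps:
1/(74611 + 18*(-1703)) = 1/(74611 - 30654) = 1/43957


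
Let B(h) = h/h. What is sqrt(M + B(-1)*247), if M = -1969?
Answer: I*sqrt(1722) ≈ 41.497*I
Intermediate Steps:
B(h) = 1
sqrt(M + B(-1)*247) = sqrt(-1969 + 1*247) = sqrt(-1969 + 247) = sqrt(-1722) = I*sqrt(1722)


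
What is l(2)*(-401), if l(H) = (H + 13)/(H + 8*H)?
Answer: -2005/6 ≈ -334.17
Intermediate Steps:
l(H) = (13 + H)/(9*H) (l(H) = (13 + H)/((9*H)) = (13 + H)*(1/(9*H)) = (13 + H)/(9*H))
l(2)*(-401) = ((1/9)*(13 + 2)/2)*(-401) = ((1/9)*(1/2)*15)*(-401) = (5/6)*(-401) = -2005/6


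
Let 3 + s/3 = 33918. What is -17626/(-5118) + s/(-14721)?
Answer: -6220442/1793859 ≈ -3.4676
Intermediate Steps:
s = 101745 (s = -9 + 3*33918 = -9 + 101754 = 101745)
-17626/(-5118) + s/(-14721) = -17626/(-5118) + 101745/(-14721) = -17626*(-1/5118) + 101745*(-1/14721) = 8813/2559 - 4845/701 = -6220442/1793859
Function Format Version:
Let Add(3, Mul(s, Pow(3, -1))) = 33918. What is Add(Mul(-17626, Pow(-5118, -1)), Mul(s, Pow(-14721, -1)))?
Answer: Rational(-6220442, 1793859) ≈ -3.4676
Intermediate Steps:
s = 101745 (s = Add(-9, Mul(3, 33918)) = Add(-9, 101754) = 101745)
Add(Mul(-17626, Pow(-5118, -1)), Mul(s, Pow(-14721, -1))) = Add(Mul(-17626, Pow(-5118, -1)), Mul(101745, Pow(-14721, -1))) = Add(Mul(-17626, Rational(-1, 5118)), Mul(101745, Rational(-1, 14721))) = Add(Rational(8813, 2559), Rational(-4845, 701)) = Rational(-6220442, 1793859)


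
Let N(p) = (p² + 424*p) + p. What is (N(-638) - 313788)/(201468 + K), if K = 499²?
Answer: -177894/450469 ≈ -0.39491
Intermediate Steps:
K = 249001
N(p) = p² + 425*p
(N(-638) - 313788)/(201468 + K) = (-638*(425 - 638) - 313788)/(201468 + 249001) = (-638*(-213) - 313788)/450469 = (135894 - 313788)*(1/450469) = -177894*1/450469 = -177894/450469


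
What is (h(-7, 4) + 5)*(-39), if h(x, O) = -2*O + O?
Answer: -39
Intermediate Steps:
h(x, O) = -O
(h(-7, 4) + 5)*(-39) = (-1*4 + 5)*(-39) = (-4 + 5)*(-39) = 1*(-39) = -39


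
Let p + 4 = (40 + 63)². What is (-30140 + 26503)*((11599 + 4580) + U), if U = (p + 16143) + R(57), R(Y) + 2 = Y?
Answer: -156325534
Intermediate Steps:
p = 10605 (p = -4 + (40 + 63)² = -4 + 103² = -4 + 10609 = 10605)
R(Y) = -2 + Y
U = 26803 (U = (10605 + 16143) + (-2 + 57) = 26748 + 55 = 26803)
(-30140 + 26503)*((11599 + 4580) + U) = (-30140 + 26503)*((11599 + 4580) + 26803) = -3637*(16179 + 26803) = -3637*42982 = -156325534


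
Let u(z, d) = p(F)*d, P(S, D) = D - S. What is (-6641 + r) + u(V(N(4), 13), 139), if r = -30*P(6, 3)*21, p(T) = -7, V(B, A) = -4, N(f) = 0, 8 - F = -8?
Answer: -5724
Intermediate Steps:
F = 16 (F = 8 - 1*(-8) = 8 + 8 = 16)
r = 1890 (r = -30*(3 - 1*6)*21 = -30*(3 - 6)*21 = -30*(-3)*21 = 90*21 = 1890)
u(z, d) = -7*d
(-6641 + r) + u(V(N(4), 13), 139) = (-6641 + 1890) - 7*139 = -4751 - 973 = -5724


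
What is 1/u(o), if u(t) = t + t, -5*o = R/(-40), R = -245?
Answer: -20/49 ≈ -0.40816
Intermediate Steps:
o = -49/40 (o = -(-49)/(-40) = -(-49)*(-1)/40 = -1/5*49/8 = -49/40 ≈ -1.2250)
u(t) = 2*t
1/u(o) = 1/(2*(-49/40)) = 1/(-49/20) = -20/49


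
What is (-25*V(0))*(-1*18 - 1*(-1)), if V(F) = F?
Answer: 0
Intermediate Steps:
(-25*V(0))*(-1*18 - 1*(-1)) = (-25*0)*(-1*18 - 1*(-1)) = 0*(-18 + 1) = 0*(-17) = 0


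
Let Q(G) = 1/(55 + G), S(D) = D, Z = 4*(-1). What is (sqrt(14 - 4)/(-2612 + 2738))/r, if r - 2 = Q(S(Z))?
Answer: 17*sqrt(10)/4326 ≈ 0.012427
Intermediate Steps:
Z = -4
r = 103/51 (r = 2 + 1/(55 - 4) = 2 + 1/51 = 103/51 ≈ 2.0196)
(sqrt(14 - 4)/(-2612 + 2738))/r = (sqrt(14 - 4)/(-2612 + 2738))/(103/51) = (sqrt(10)/126)*(51/103) = 17*sqrt(10)/4326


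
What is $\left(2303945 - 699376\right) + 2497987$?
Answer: $4102556$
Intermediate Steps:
$\left(2303945 - 699376\right) + 2497987 = 1604569 + 2497987 = 4102556$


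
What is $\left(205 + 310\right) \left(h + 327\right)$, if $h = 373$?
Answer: $360500$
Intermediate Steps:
$\left(205 + 310\right) \left(h + 327\right) = \left(205 + 310\right) \left(373 + 327\right) = 515 \cdot 700 = 360500$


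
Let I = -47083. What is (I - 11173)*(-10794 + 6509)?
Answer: 249626960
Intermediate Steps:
(I - 11173)*(-10794 + 6509) = (-47083 - 11173)*(-10794 + 6509) = -58256*(-4285) = 249626960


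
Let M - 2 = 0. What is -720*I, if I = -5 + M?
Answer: 2160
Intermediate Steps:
M = 2 (M = 2 + 0 = 2)
I = -3 (I = -5 + 2 = -3)
-720*I = -720*(-3) = 2160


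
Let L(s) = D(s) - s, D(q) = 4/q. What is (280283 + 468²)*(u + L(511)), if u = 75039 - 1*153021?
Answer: -20027163326133/511 ≈ -3.9192e+10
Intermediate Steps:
u = -77982 (u = 75039 - 153021 = -77982)
L(s) = -s + 4/s (L(s) = 4/s - s = -s + 4/s)
(280283 + 468²)*(u + L(511)) = (280283 + 468²)*(-77982 + (-1*511 + 4/511)) = (280283 + 219024)*(-77982 + (-511 + 4*(1/511))) = 499307*(-77982 + (-511 + 4/511)) = 499307*(-77982 - 261117/511) = 499307*(-40109919/511) = -20027163326133/511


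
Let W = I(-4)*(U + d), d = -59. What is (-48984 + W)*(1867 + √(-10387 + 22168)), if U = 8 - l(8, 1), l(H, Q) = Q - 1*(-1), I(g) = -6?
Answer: -90859422 - 145998*√1309 ≈ -9.6142e+7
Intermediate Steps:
l(H, Q) = 1 + Q (l(H, Q) = Q + 1 = 1 + Q)
U = 6 (U = 8 - (1 + 1) = 8 - 1*2 = 8 - 2 = 6)
W = 318 (W = -6*(6 - 59) = -6*(-53) = 318)
(-48984 + W)*(1867 + √(-10387 + 22168)) = (-48984 + 318)*(1867 + √(-10387 + 22168)) = -48666*(1867 + √11781) = -48666*(1867 + 3*√1309) = -90859422 - 145998*√1309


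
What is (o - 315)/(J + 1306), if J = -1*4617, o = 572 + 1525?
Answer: -162/301 ≈ -0.53821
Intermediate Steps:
o = 2097
J = -4617
(o - 315)/(J + 1306) = (2097 - 315)/(-4617 + 1306) = 1782/(-3311) = 1782*(-1/3311) = -162/301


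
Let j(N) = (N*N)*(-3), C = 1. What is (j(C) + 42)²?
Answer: 1521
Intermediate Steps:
j(N) = -3*N² (j(N) = N²*(-3) = -3*N²)
(j(C) + 42)² = (-3*1² + 42)² = (-3*1 + 42)² = (-3 + 42)² = 39² = 1521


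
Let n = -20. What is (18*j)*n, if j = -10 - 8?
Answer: 6480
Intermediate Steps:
j = -18
(18*j)*n = (18*(-18))*(-20) = -324*(-20) = 6480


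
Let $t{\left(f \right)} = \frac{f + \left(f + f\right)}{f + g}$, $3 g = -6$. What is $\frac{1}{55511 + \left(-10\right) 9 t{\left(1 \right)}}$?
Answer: $\frac{1}{55781} \approx 1.7927 \cdot 10^{-5}$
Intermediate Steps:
$g = -2$ ($g = \frac{1}{3} \left(-6\right) = -2$)
$t{\left(f \right)} = \frac{3 f}{-2 + f}$ ($t{\left(f \right)} = \frac{f + \left(f + f\right)}{f - 2} = \frac{f + 2 f}{-2 + f} = \frac{3 f}{-2 + f}$)
$\frac{1}{55511 + \left(-10\right) 9 t{\left(1 \right)}} = \frac{1}{55511 + \left(-10\right) 9 \cdot 3 \cdot 1 \frac{1}{-2 + 1}} = \frac{1}{55511 - 90 \cdot 3 \cdot 1 \frac{1}{-1}} = \frac{1}{55511 - 90 \cdot 3 \cdot 1 \left(-1\right)} = \frac{1}{55511 - -270} = \frac{1}{55511 + 270} = \frac{1}{55781}$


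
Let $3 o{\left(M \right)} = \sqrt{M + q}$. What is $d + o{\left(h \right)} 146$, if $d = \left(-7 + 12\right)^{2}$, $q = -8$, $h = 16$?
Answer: $25 + \frac{292 \sqrt{2}}{3} \approx 162.65$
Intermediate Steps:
$o{\left(M \right)} = \frac{\sqrt{-8 + M}}{3}$ ($o{\left(M \right)} = \frac{\sqrt{M - 8}}{3} = \frac{\sqrt{-8 + M}}{3}$)
$d = 25$ ($d = 5^{2} = 25$)
$d + o{\left(h \right)} 146 = 25 + \frac{\sqrt{-8 + 16}}{3} \cdot 146 = 25 + \frac{\sqrt{8}}{3} \cdot 146 = 25 + \frac{2 \sqrt{2}}{3} \cdot 146 = 25 + \frac{292 \sqrt{2}}{3}$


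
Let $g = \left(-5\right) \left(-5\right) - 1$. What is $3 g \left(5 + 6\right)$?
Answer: $792$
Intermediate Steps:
$g = 24$ ($g = 25 - 1 = 24$)
$3 g \left(5 + 6\right) = 3 \cdot 24 \left(5 + 6\right) = 72 \cdot 11 = 792$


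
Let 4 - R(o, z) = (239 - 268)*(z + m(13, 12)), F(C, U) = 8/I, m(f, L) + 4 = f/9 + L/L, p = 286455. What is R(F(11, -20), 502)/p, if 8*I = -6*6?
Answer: 130652/2578095 ≈ 0.050678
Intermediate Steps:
I = -9/2 (I = (-6*6)/8 = (⅛)*(-36) = -9/2 ≈ -4.5000)
m(f, L) = -3 + f/9 (m(f, L) = -4 + (f/9 + L/L) = -4 + (f*(⅑) + 1) = -4 + (f/9 + 1) = -4 + (1 + f/9) = -3 + f/9)
F(C, U) = -16/9 (F(C, U) = 8/(-9/2) = 8*(-2/9) = -16/9)
R(o, z) = -370/9 + 29*z (R(o, z) = 4 - (239 - 268)*(z + (-3 + (⅑)*13)) = 4 - (-29)*(z + (-3 + 13/9)) = 4 - (-29)*(z - 14/9) = 4 - (-29)*(-14/9 + z) = 4 - (406/9 - 29*z) = 4 + (-406/9 + 29*z) = -370/9 + 29*z)
R(F(11, -20), 502)/p = (-370/9 + 29*502)/286455 = (-370/9 + 14558)*(1/286455) = (130652/9)*(1/286455) = 130652/2578095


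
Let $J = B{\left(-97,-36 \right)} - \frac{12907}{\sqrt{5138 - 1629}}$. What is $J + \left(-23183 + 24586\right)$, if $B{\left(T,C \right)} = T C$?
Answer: $4895 - \frac{12907 \sqrt{29}}{319} \approx 4677.1$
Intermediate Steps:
$B{\left(T,C \right)} = C T$
$J = 3492 - \frac{12907 \sqrt{29}}{319}$ ($J = \left(-36\right) \left(-97\right) - \frac{12907}{\sqrt{5138 - 1629}} = 3492 - \frac{12907}{\sqrt{3509}} = 3492 - \frac{12907}{11 \sqrt{29}} = 3492 - 12907 \frac{\sqrt{29}}{319} = 3492 - \frac{12907 \sqrt{29}}{319} \approx 3274.1$)
$J + \left(-23183 + 24586\right) = \left(3492 - \frac{12907 \sqrt{29}}{319}\right) + \left(-23183 + 24586\right) = \left(3492 - \frac{12907 \sqrt{29}}{319}\right) + 1403 = 4895 - \frac{12907 \sqrt{29}}{319}$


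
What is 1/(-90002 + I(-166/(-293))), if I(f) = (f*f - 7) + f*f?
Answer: -85849/7727127529 ≈ -1.1110e-5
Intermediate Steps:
I(f) = -7 + 2*f² (I(f) = (f² - 7) + f² = (-7 + f²) + f² = -7 + 2*f²)
1/(-90002 + I(-166/(-293))) = 1/(-90002 + (-7 + 2*(-166/(-293))²)) = 1/(-90002 + (-7 + 2*(-166*(-1/293))²)) = 1/(-90002 + (-7 + 2*(166/293)²)) = 1/(-90002 + (-7 + 2*(27556/85849))) = 1/(-90002 + (-7 + 55112/85849)) = 1/(-90002 - 545831/85849) = 1/(-7727127529/85849) = -85849/7727127529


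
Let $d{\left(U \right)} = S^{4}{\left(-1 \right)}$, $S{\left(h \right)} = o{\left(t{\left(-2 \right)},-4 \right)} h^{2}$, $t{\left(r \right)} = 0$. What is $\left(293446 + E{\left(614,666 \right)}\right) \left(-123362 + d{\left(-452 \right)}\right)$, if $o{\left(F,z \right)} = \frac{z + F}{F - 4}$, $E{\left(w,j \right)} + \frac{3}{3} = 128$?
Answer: $-36215458853$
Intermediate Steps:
$E{\left(w,j \right)} = 127$ ($E{\left(w,j \right)} = -1 + 128 = 127$)
$o{\left(F,z \right)} = \frac{F + z}{-4 + F}$
$S{\left(h \right)} = h^{2}$ ($S{\left(h \right)} = \frac{0 - 4}{-4 + 0} h^{2} = \frac{1}{-4} \left(-4\right) h^{2} = \left(- \frac{1}{4}\right) \left(-4\right) h^{2} = 1 h^{2} = h^{2}$)
$d{\left(U \right)} = 1$ ($d{\left(U \right)} = \left(\left(-1\right)^{2}\right)^{4} = 1^{4} = 1$)
$\left(293446 + E{\left(614,666 \right)}\right) \left(-123362 + d{\left(-452 \right)}\right) = \left(293446 + 127\right) \left(-123362 + 1\right) = 293573 \left(-123361\right) = -36215458853$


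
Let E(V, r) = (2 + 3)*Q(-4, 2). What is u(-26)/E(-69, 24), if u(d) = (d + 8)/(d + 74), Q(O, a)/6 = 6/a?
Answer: -1/240 ≈ -0.0041667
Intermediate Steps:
Q(O, a) = 36/a (Q(O, a) = 6*(6/a) = 36/a)
u(d) = (8 + d)/(74 + d)
E(V, r) = 90 (E(V, r) = (2 + 3)*(36/2) = 5*(36*(½)) = 5*18 = 90)
u(-26)/E(-69, 24) = ((8 - 26)/(74 - 26))/90 = (-18/48)*(1/90) = ((1/48)*(-18))*(1/90) = -3/8*1/90 = -1/240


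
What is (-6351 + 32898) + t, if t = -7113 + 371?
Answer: 19805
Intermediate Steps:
t = -6742
(-6351 + 32898) + t = (-6351 + 32898) - 6742 = 26547 - 6742 = 19805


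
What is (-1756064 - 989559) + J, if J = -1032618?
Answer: -3778241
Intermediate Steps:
(-1756064 - 989559) + J = (-1756064 - 989559) - 1032618 = -2745623 - 1032618 = -3778241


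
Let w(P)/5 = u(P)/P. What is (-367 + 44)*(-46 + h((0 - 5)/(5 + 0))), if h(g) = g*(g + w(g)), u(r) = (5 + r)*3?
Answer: -4845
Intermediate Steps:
u(r) = 15 + 3*r
w(P) = 5*(15 + 3*P)/P (w(P) = 5*((15 + 3*P)/P) = 5*(15 + 3*P)/P)
h(g) = g*(15 + g + 75/g) (h(g) = g*(g + (15 + 75/g)) = g*(15 + g + 75/g))
(-367 + 44)*(-46 + h((0 - 5)/(5 + 0))) = (-367 + 44)*(-46 + (75 + ((0 - 5)/(5 + 0))**2 + 15*((0 - 5)/(5 + 0)))) = -323*(-46 + (75 + (-5/5)**2 + 15*(-5/5))) = -323*(-46 + (75 + (-5*1/5)**2 + 15*(-5*1/5))) = -323*(-46 + (75 + (-1)**2 + 15*(-1))) = -323*(-46 + (75 + 1 - 15)) = -323*(-46 + 61) = -323*15 = -4845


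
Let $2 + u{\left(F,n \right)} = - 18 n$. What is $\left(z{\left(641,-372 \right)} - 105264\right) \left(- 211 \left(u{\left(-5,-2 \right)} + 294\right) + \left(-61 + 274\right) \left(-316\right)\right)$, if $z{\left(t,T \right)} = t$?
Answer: $14282713468$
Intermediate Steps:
$u{\left(F,n \right)} = -2 - 18 n$
$\left(z{\left(641,-372 \right)} - 105264\right) \left(- 211 \left(u{\left(-5,-2 \right)} + 294\right) + \left(-61 + 274\right) \left(-316\right)\right) = \left(641 - 105264\right) \left(- 211 \left(\left(-2 - -36\right) + 294\right) + \left(-61 + 274\right) \left(-316\right)\right) = - 104623 \left(- 211 \left(\left(-2 + 36\right) + 294\right) + 213 \left(-316\right)\right) = - 104623 \left(- 211 \left(34 + 294\right) - 67308\right) = - 104623 \left(\left(-211\right) 328 - 67308\right) = - 104623 \left(-69208 - 67308\right) = \left(-104623\right) \left(-136516\right) = 14282713468$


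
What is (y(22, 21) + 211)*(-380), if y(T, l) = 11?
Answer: -84360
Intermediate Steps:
(y(22, 21) + 211)*(-380) = (11 + 211)*(-380) = 222*(-380) = -84360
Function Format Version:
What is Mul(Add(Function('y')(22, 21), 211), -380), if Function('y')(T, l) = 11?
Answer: -84360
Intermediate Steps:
Mul(Add(Function('y')(22, 21), 211), -380) = Mul(Add(11, 211), -380) = Mul(222, -380) = -84360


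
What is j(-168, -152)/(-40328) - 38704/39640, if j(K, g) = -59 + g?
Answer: -194061359/199825240 ≈ -0.97116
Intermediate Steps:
j(-168, -152)/(-40328) - 38704/39640 = (-59 - 152)/(-40328) - 38704/39640 = -211*(-1/40328) - 38704*1/39640 = 211/40328 - 4838/4955 = -194061359/199825240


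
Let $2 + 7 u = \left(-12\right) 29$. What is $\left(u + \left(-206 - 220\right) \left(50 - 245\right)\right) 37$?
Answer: $3071740$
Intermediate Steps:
$u = -50$ ($u = - \frac{2}{7} + \frac{\left(-12\right) 29}{7} = - \frac{2}{7} + \frac{1}{7} \left(-348\right) = - \frac{2}{7} - \frac{348}{7} = -50$)
$\left(u + \left(-206 - 220\right) \left(50 - 245\right)\right) 37 = \left(-50 + \left(-206 - 220\right) \left(50 - 245\right)\right) 37 = \left(-50 - -83070\right) 37 = \left(-50 + 83070\right) 37 = 83020 \cdot 37 = 3071740$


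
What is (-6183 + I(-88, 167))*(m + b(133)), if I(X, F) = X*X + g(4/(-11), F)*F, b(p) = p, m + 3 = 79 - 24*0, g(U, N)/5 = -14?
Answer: -2116961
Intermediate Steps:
g(U, N) = -70 (g(U, N) = 5*(-14) = -70)
m = 76 (m = -3 + (79 - 24*0) = -3 + (79 + 0) = -3 + 79 = 76)
I(X, F) = X² - 70*F (I(X, F) = X*X - 70*F = X² - 70*F)
(-6183 + I(-88, 167))*(m + b(133)) = (-6183 + ((-88)² - 70*167))*(76 + 133) = (-6183 + (7744 - 11690))*209 = (-6183 - 3946)*209 = -10129*209 = -2116961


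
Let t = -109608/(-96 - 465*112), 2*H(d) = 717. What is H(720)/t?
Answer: 779379/4567 ≈ 170.65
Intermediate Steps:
H(d) = 717/2 (H(d) = (½)*717 = 717/2)
t = 4567/2174 (t = -109608/(-96 - 52080) = -109608/(-52176) = -109608*(-1/52176) = 4567/2174 ≈ 2.1007)
H(720)/t = 717/(2*(4567/2174)) = (717/2)*(2174/4567) = 779379/4567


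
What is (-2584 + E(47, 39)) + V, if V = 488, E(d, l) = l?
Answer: -2057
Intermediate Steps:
(-2584 + E(47, 39)) + V = (-2584 + 39) + 488 = -2545 + 488 = -2057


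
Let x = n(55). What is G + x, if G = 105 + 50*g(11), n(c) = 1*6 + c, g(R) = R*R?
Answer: 6216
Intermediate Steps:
g(R) = R²
n(c) = 6 + c
x = 61 (x = 6 + 55 = 61)
G = 6155 (G = 105 + 50*11² = 105 + 50*121 = 105 + 6050 = 6155)
G + x = 6155 + 61 = 6216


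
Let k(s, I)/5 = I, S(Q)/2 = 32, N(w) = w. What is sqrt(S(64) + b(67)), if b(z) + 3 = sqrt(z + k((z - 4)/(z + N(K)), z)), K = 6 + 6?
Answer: sqrt(61 + sqrt(402)) ≈ 9.0028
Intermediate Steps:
K = 12
S(Q) = 64 (S(Q) = 2*32 = 64)
k(s, I) = 5*I
b(z) = -3 + sqrt(6)*sqrt(z) (b(z) = -3 + sqrt(z + 5*z) = -3 + sqrt(6*z) = -3 + sqrt(6)*sqrt(z))
sqrt(S(64) + b(67)) = sqrt(64 + (-3 + sqrt(6)*sqrt(67))) = sqrt(64 + (-3 + sqrt(402))) = sqrt(61 + sqrt(402))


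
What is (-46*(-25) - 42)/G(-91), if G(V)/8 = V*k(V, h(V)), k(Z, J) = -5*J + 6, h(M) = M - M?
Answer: -277/1092 ≈ -0.25366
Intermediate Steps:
h(M) = 0
k(Z, J) = 6 - 5*J
G(V) = 48*V (G(V) = 8*(V*(6 - 5*0)) = 8*(V*(6 + 0)) = 8*(V*6) = 8*(6*V) = 48*V)
(-46*(-25) - 42)/G(-91) = (-46*(-25) - 42)/((48*(-91))) = (1150 - 42)/(-4368) = 1108*(-1/4368) = -277/1092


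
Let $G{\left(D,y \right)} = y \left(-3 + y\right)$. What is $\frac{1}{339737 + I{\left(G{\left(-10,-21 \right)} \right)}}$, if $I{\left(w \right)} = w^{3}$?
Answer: $\frac{1}{128363801} \approx 7.7904 \cdot 10^{-9}$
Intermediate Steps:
$\frac{1}{339737 + I{\left(G{\left(-10,-21 \right)} \right)}} = \frac{1}{339737 + \left(- 21 \left(-3 - 21\right)\right)^{3}} = \frac{1}{339737 + \left(\left(-21\right) \left(-24\right)\right)^{3}} = \frac{1}{339737 + 504^{3}} = \frac{1}{339737 + 128024064} = \frac{1}{128363801}$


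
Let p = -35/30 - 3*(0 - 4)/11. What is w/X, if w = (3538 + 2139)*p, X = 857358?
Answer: -28385/56585628 ≈ -0.00050163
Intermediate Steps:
p = -5/66 (p = -35*1/30 - 3*(-4)*(1/11) = -7/6 + 12*(1/11) = -7/6 + 12/11 = -5/66 ≈ -0.075758)
w = -28385/66 (w = (3538 + 2139)*(-5/66) = 5677*(-5/66) = -28385/66 ≈ -430.08)
w/X = -28385/66/857358 = -28385/66*1/857358 = -28385/56585628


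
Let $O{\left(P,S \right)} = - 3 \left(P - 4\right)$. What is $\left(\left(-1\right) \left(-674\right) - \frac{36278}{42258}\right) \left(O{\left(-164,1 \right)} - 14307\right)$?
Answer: $- \frac{65439135007}{7043} \approx -9.2914 \cdot 10^{6}$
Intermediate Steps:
$O{\left(P,S \right)} = 12 - 3 P$ ($O{\left(P,S \right)} = - 3 \left(-4 + P\right) = 12 - 3 P$)
$\left(\left(-1\right) \left(-674\right) - \frac{36278}{42258}\right) \left(O{\left(-164,1 \right)} - 14307\right) = \left(\left(-1\right) \left(-674\right) - \frac{36278}{42258}\right) \left(\left(12 - -492\right) - 14307\right) = \left(674 - \frac{18139}{21129}\right) \left(\left(12 + 492\right) - 14307\right) = \left(674 - \frac{18139}{21129}\right) \left(504 - 14307\right) = \frac{14222807}{21129} \left(-13803\right) = - \frac{65439135007}{7043}$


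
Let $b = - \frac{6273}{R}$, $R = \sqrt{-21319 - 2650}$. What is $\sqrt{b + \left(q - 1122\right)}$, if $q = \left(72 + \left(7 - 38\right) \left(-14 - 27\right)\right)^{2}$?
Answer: $\frac{\sqrt{1035575124052447 + 150357537 i \sqrt{23969}}}{23969} \approx 1342.6 + 0.01509 i$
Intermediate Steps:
$R = i \sqrt{23969}$ ($R = \sqrt{-23969} = i \sqrt{23969} \approx 154.82 i$)
$b = \frac{6273 i \sqrt{23969}}{23969}$ ($b = - \frac{6273}{i \sqrt{23969}} = - 6273 \left(- \frac{i \sqrt{23969}}{23969}\right) = \frac{6273 i \sqrt{23969}}{23969} \approx 40.518 i$)
$q = 1803649$ ($q = \left(72 - -1271\right)^{2} = \left(72 + 1271\right)^{2} = 1343^{2} = 1803649$)
$\sqrt{b + \left(q - 1122\right)} = \sqrt{\frac{6273 i \sqrt{23969}}{23969} + \left(1803649 - 1122\right)} = \sqrt{\frac{6273 i \sqrt{23969}}{23969} + 1802527} = \sqrt{1802527 + \frac{6273 i \sqrt{23969}}{23969}}$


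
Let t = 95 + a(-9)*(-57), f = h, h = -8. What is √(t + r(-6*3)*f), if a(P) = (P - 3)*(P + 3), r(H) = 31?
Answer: 3*I*√473 ≈ 65.246*I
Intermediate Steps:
f = -8
a(P) = (-3 + P)*(3 + P)
t = -4009 (t = 95 + (-9 + (-9)²)*(-57) = 95 + (-9 + 81)*(-57) = 95 + 72*(-57) = 95 - 4104 = -4009)
√(t + r(-6*3)*f) = √(-4009 + 31*(-8)) = √(-4009 - 248) = √(-4257) = 3*I*√473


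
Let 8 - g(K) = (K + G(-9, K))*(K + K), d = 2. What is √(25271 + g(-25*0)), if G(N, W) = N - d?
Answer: √25279 ≈ 158.99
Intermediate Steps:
G(N, W) = -2 + N (G(N, W) = N - 1*2 = N - 2 = -2 + N)
g(K) = 8 - 2*K*(-11 + K) (g(K) = 8 - (K + (-2 - 9))*(K + K) = 8 - (K - 11)*2*K = 8 - (-11 + K)*2*K = 8 - 2*K*(-11 + K))
√(25271 + g(-25*0)) = √(25271 + (8 - 2*(-25*0)² + 22*(-25*0))) = √(25271 + (8 - 2*0² + 22*0)) = √(25271 + (8 - 2*0 + 0)) = √(25271 + (8 + 0 + 0)) = √(25271 + 8) = √25279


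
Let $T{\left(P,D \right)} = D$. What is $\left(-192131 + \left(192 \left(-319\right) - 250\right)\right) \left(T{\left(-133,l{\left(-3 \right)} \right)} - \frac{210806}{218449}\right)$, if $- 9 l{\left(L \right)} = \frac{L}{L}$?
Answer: $\frac{59622626243}{218449} \approx 2.7294 \cdot 10^{5}$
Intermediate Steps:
$l{\left(L \right)} = - \frac{1}{9}$ ($l{\left(L \right)} = - \frac{L \frac{1}{L}}{9} = \left(- \frac{1}{9}\right) 1 = - \frac{1}{9}$)
$\left(-192131 + \left(192 \left(-319\right) - 250\right)\right) \left(T{\left(-133,l{\left(-3 \right)} \right)} - \frac{210806}{218449}\right) = \left(-192131 + \left(192 \left(-319\right) - 250\right)\right) \left(- \frac{1}{9} - \frac{210806}{218449}\right) = \left(-192131 - 61498\right) \left(- \frac{1}{9} - \frac{210806}{218449}\right) = \left(-253629\right) \left(- \frac{2115703}{1966041}\right) = \frac{59622626243}{218449}$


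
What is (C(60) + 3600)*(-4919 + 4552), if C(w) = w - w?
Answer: -1321200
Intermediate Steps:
C(w) = 0
(C(60) + 3600)*(-4919 + 4552) = (0 + 3600)*(-4919 + 4552) = 3600*(-367) = -1321200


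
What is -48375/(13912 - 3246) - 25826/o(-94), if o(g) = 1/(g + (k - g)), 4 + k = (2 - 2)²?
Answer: 1101792089/10666 ≈ 1.0330e+5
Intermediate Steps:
k = -4 (k = -4 + (2 - 2)² = -4 + 0² = -4 + 0 = -4)
o(g) = -¼ (o(g) = 1/(g + (-4 - g)) = 1/(-4) = -¼)
-48375/(13912 - 3246) - 25826/o(-94) = -48375/(13912 - 3246) - 25826/(-¼) = -48375/10666 - 25826*(-4) = -48375*1/10666 + 103304 = -48375/10666 + 103304 = 1101792089/10666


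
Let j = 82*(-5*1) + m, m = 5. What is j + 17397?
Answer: 16992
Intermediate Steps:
j = -405 (j = 82*(-5*1) + 5 = 82*(-5) + 5 = -410 + 5 = -405)
j + 17397 = -405 + 17397 = 16992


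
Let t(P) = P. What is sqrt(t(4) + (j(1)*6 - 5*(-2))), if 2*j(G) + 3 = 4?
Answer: sqrt(17) ≈ 4.1231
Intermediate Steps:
j(G) = 1/2 (j(G) = -3/2 + (1/2)*4 = -3/2 + 2 = 1/2)
sqrt(t(4) + (j(1)*6 - 5*(-2))) = sqrt(4 + ((1/2)*6 - 5*(-2))) = sqrt(4 + (3 + 10)) = sqrt(4 + 13) = sqrt(17)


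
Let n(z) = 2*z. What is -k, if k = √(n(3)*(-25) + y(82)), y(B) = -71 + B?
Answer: -I*√139 ≈ -11.79*I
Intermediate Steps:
k = I*√139 (k = √((2*3)*(-25) + (-71 + 82)) = √(6*(-25) + 11) = √(-150 + 11) = √(-139) = I*√139 ≈ 11.79*I)
-k = -I*√139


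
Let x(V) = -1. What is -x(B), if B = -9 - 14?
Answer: 1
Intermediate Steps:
B = -23
-x(B) = -1*(-1) = 1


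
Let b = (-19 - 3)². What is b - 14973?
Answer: -14489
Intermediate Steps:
b = 484 (b = (-22)² = 484)
b - 14973 = 484 - 14973 = -14489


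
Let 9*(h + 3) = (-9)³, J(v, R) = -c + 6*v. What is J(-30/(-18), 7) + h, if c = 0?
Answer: -74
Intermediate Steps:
J(v, R) = 6*v (J(v, R) = -1*0 + 6*v = 0 + 6*v = 6*v)
h = -84 (h = -3 + (⅑)*(-9)³ = -3 + (⅑)*(-729) = -3 - 81 = -84)
J(-30/(-18), 7) + h = 6*(-30/(-18)) - 84 = 6*(-30*(-1/18)) - 84 = 6*(5/3) - 84 = 10 - 84 = -74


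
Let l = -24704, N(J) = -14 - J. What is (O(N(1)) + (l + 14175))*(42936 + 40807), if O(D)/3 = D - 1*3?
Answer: -886252169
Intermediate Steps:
O(D) = -9 + 3*D (O(D) = 3*(D - 1*3) = 3*(D - 3) = 3*(-3 + D) = -9 + 3*D)
(O(N(1)) + (l + 14175))*(42936 + 40807) = ((-9 + 3*(-14 - 1*1)) + (-24704 + 14175))*(42936 + 40807) = ((-9 + 3*(-14 - 1)) - 10529)*83743 = ((-9 + 3*(-15)) - 10529)*83743 = ((-9 - 45) - 10529)*83743 = (-54 - 10529)*83743 = -10583*83743 = -886252169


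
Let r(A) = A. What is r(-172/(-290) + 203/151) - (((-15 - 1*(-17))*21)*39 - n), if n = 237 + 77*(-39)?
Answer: -96383159/21895 ≈ -4402.1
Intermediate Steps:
n = -2766 (n = 237 - 3003 = -2766)
r(-172/(-290) + 203/151) - (((-15 - 1*(-17))*21)*39 - n) = (-172/(-290) + 203/151) - (((-15 - 1*(-17))*21)*39 - 1*(-2766)) = (-172*(-1/290) + 203*(1/151)) - (((-15 + 17)*21)*39 + 2766) = (86/145 + 203/151) - ((2*21)*39 + 2766) = 42421/21895 - (42*39 + 2766) = 42421/21895 - (1638 + 2766) = 42421/21895 - 1*4404 = 42421/21895 - 4404 = -96383159/21895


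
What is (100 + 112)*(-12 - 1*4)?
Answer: -3392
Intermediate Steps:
(100 + 112)*(-12 - 1*4) = 212*(-12 - 4) = 212*(-16) = -3392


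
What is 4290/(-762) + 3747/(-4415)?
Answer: -3632594/560705 ≈ -6.4786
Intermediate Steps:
4290/(-762) + 3747/(-4415) = 4290*(-1/762) + 3747*(-1/4415) = -715/127 - 3747/4415 = -3632594/560705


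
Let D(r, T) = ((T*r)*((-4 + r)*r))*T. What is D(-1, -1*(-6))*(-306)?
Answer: 55080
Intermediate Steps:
D(r, T) = T**2*r**2*(-4 + r) (D(r, T) = ((T*r)*(r*(-4 + r)))*T = (T*r**2*(-4 + r))*T = T**2*r**2*(-4 + r))
D(-1, -1*(-6))*(-306) = ((-1*(-6))**2*(-1)**2*(-4 - 1))*(-306) = (6**2*1*(-5))*(-306) = (36*1*(-5))*(-306) = -180*(-306) = 55080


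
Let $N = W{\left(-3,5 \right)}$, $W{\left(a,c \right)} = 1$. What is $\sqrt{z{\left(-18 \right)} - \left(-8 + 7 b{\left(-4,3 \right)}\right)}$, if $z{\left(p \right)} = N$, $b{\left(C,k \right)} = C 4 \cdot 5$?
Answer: $\sqrt{569} \approx 23.854$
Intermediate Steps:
$b{\left(C,k \right)} = 20 C$ ($b{\left(C,k \right)} = 4 C 5 = 20 C$)
$N = 1$
$z{\left(p \right)} = 1$
$\sqrt{z{\left(-18 \right)} - \left(-8 + 7 b{\left(-4,3 \right)}\right)} = \sqrt{1 - \left(-8 + 7 \cdot 20 \left(-4\right)\right)} = \sqrt{1 + \left(\left(-7\right) \left(-80\right) + 8\right)} = \sqrt{1 + \left(560 + 8\right)} = \sqrt{1 + 568} = \sqrt{569}$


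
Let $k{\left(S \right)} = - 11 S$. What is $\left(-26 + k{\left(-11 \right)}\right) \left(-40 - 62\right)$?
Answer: $-9690$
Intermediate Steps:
$\left(-26 + k{\left(-11 \right)}\right) \left(-40 - 62\right) = \left(-26 - -121\right) \left(-40 - 62\right) = \left(-26 + 121\right) \left(-40 - 62\right) = 95 \left(-102\right) = -9690$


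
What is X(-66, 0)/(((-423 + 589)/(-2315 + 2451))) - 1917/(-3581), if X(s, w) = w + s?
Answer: -15912417/297223 ≈ -53.537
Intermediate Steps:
X(s, w) = s + w
X(-66, 0)/(((-423 + 589)/(-2315 + 2451))) - 1917/(-3581) = (-66 + 0)/(((-423 + 589)/(-2315 + 2451))) - 1917/(-3581) = -66/(166/136) - 1917*(-1/3581) = -66/(166*(1/136)) + 1917/3581 = -66/83/68 + 1917/3581 = -66*68/83 + 1917/3581 = -4488/83 + 1917/3581 = -15912417/297223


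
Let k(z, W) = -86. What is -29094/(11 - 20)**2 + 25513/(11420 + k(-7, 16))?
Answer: -36409427/102006 ≈ -356.93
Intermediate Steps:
-29094/(11 - 20)**2 + 25513/(11420 + k(-7, 16)) = -29094/(11 - 20)**2 + 25513/(11420 - 86) = -29094/((-9)**2) + 25513/11334 = -29094/81 + 25513*(1/11334) = -29094*1/81 + 25513/11334 = -9698/27 + 25513/11334 = -36409427/102006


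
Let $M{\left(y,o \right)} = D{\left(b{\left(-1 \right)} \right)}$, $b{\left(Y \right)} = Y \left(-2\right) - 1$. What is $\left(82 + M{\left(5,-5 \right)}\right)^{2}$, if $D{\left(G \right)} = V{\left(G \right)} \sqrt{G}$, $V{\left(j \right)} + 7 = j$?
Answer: $5776$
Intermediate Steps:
$V{\left(j \right)} = -7 + j$
$b{\left(Y \right)} = -1 - 2 Y$ ($b{\left(Y \right)} = - 2 Y - 1 = -1 - 2 Y$)
$D{\left(G \right)} = \sqrt{G} \left(-7 + G\right)$ ($D{\left(G \right)} = \left(-7 + G\right) \sqrt{G} = \sqrt{G} \left(-7 + G\right)$)
$M{\left(y,o \right)} = -6$ ($M{\left(y,o \right)} = \sqrt{-1 - -2} \left(-7 - -1\right) = \sqrt{-1 + 2} \left(-7 + \left(-1 + 2\right)\right) = \sqrt{1} \left(-7 + 1\right) = 1 \left(-6\right) = -6$)
$\left(82 + M{\left(5,-5 \right)}\right)^{2} = \left(82 - 6\right)^{2} = 76^{2} = 5776$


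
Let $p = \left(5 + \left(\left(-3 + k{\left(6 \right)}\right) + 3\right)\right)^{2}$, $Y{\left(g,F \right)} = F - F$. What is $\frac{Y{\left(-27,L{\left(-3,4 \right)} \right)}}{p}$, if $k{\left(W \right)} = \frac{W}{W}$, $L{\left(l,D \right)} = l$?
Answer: $0$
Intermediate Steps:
$k{\left(W \right)} = 1$
$Y{\left(g,F \right)} = 0$
$p = 36$ ($p = \left(5 + \left(\left(-3 + 1\right) + 3\right)\right)^{2} = \left(5 + \left(-2 + 3\right)\right)^{2} = \left(5 + 1\right)^{2} = 6^{2} = 36$)
$\frac{Y{\left(-27,L{\left(-3,4 \right)} \right)}}{p} = \frac{0}{36} = 0 \cdot \frac{1}{36} = 0$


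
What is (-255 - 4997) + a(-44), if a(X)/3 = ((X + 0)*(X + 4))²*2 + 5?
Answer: 18580363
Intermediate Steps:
a(X) = 15 + 6*X²*(4 + X)² (a(X) = 3*(((X + 0)*(X + 4))²*2 + 5) = 3*((X*(4 + X))²*2 + 5) = 3*((X²*(4 + X)²)*2 + 5) = 3*(2*X²*(4 + X)² + 5) = 3*(5 + 2*X²*(4 + X)²) = 15 + 6*X²*(4 + X)²)
(-255 - 4997) + a(-44) = (-255 - 4997) + (15 + 6*(-44)²*(4 - 44)²) = -5252 + (15 + 6*1936*(-40)²) = -5252 + (15 + 6*1936*1600) = -5252 + (15 + 18585600) = -5252 + 18585615 = 18580363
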